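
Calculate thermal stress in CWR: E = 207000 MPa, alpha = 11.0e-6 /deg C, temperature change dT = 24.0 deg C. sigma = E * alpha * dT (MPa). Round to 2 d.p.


sigma = E * alpha * dT
sigma = 207000 * 11.0e-6 * 24.0
sigma = 2.277 * 24.0
sigma = 54.65 MPa

54.65


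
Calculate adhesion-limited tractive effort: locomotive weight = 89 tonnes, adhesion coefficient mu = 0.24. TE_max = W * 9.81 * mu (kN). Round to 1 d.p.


TE_max = W * g * mu
TE_max = 89 * 9.81 * 0.24
TE_max = 873.09 * 0.24
TE_max = 209.5 kN

209.5


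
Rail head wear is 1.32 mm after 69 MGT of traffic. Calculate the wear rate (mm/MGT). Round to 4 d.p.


Wear rate = total wear / cumulative tonnage
Rate = 1.32 / 69
Rate = 0.0191 mm/MGT

0.0191


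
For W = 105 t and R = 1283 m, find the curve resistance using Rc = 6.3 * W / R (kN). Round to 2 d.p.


Rc = 6.3 * W / R
Rc = 6.3 * 105 / 1283
Rc = 661.5 / 1283
Rc = 0.52 kN

0.52


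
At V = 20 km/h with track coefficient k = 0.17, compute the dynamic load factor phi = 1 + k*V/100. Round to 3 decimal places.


phi = 1 + k * V / 100
phi = 1 + 0.17 * 20 / 100
phi = 1 + 0.034
phi = 1.034

1.034


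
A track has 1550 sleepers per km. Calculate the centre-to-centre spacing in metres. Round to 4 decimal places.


Spacing = 1000 m / number of sleepers
Spacing = 1000 / 1550
Spacing = 0.6452 m

0.6452


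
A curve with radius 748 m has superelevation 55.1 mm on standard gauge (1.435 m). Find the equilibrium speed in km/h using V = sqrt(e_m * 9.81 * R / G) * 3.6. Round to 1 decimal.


Convert cant: e = 55.1 mm = 0.0551 m
V_ms = sqrt(0.0551 * 9.81 * 748 / 1.435)
V_ms = sqrt(281.754138) = 16.7855 m/s
V = 16.7855 * 3.6 = 60.4 km/h

60.4


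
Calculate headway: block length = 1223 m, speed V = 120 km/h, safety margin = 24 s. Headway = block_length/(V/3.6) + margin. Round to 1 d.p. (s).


V = 120 / 3.6 = 33.3333 m/s
Block traversal time = 1223 / 33.3333 = 36.69 s
Headway = 36.69 + 24
Headway = 60.7 s

60.7


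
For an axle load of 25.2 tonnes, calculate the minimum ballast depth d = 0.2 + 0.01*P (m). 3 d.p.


d = 0.2 + 0.01 * 25.2
d = 0.2 + 0.252
d = 0.452 m

0.452


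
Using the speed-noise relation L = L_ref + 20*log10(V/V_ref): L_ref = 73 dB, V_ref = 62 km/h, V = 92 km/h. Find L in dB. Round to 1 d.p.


V/V_ref = 92 / 62 = 1.483871
log10(1.483871) = 0.171396
20 * 0.171396 = 3.4279
L = 73 + 3.4279 = 76.4 dB

76.4


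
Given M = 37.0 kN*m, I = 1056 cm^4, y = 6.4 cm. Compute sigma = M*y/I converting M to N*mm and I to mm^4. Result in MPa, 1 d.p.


Convert units:
M = 37.0 kN*m = 37000000 N*mm
y = 6.4 cm = 64 mm
I = 1056 cm^4 = 10560000 mm^4
sigma = 37000000 * 64 / 10560000
sigma = 224.2 MPa

224.2


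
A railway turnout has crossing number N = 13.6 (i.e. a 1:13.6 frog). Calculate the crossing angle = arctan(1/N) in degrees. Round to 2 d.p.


1/N = 1/13.6 = 0.073529
angle = arctan(0.073529) = 0.073397 rad
angle = 0.073397 * 180/pi = 4.21 degrees

4.21


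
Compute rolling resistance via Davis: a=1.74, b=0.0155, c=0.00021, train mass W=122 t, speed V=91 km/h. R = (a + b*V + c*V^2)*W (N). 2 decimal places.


b*V = 0.0155 * 91 = 1.4105
c*V^2 = 0.00021 * 8281 = 1.73901
R_per_t = 1.74 + 1.4105 + 1.73901 = 4.88951 N/t
R_total = 4.88951 * 122 = 596.52 N

596.52


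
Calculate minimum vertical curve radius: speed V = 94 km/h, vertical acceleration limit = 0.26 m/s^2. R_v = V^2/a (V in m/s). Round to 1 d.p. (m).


Convert speed: V = 94 / 3.6 = 26.1111 m/s
V^2 = 681.7901 m^2/s^2
R_v = 681.7901 / 0.26
R_v = 2622.3 m

2622.3


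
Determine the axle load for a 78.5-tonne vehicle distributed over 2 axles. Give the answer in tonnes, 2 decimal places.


Load per axle = total weight / number of axles
Load = 78.5 / 2
Load = 39.25 tonnes

39.25


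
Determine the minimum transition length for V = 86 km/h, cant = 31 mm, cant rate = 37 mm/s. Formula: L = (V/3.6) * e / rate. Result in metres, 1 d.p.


Convert speed: V = 86 / 3.6 = 23.8889 m/s
L = 23.8889 * 31 / 37
L = 740.5556 / 37
L = 20.0 m

20.0


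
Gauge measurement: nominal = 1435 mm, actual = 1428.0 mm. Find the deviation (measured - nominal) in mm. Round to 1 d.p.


Deviation = measured - nominal
Deviation = 1428.0 - 1435
Deviation = -7.0 mm

-7.0


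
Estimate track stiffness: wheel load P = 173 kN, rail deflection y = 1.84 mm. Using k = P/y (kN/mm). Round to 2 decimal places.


Track stiffness k = P / y
k = 173 / 1.84
k = 94.02 kN/mm

94.02


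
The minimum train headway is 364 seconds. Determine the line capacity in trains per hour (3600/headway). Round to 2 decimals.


Capacity = 3600 / headway
Capacity = 3600 / 364
Capacity = 9.89 trains/hour

9.89


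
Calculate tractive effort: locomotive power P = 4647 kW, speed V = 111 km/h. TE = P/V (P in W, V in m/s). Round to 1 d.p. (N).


Convert: P = 4647 kW = 4647000 W
V = 111 / 3.6 = 30.8333 m/s
TE = 4647000 / 30.8333
TE = 150713.5 N

150713.5


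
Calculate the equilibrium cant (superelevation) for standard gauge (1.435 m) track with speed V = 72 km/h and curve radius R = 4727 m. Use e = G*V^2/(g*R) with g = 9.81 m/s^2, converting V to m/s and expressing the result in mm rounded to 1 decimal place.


Convert speed: V = 72 / 3.6 = 20.0 m/s
Apply formula: e = 1.435 * 20.0^2 / (9.81 * 4727)
e = 1.435 * 400.0 / 46371.87
e = 0.012378 m = 12.4 mm

12.4


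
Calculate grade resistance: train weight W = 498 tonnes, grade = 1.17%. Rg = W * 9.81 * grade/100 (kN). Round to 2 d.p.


Rg = W * 9.81 * grade / 100
Rg = 498 * 9.81 * 1.17 / 100
Rg = 4885.38 * 0.0117
Rg = 57.16 kN

57.16


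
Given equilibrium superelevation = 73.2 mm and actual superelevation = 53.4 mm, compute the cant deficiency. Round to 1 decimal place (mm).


Cant deficiency = equilibrium cant - actual cant
CD = 73.2 - 53.4
CD = 19.8 mm

19.8


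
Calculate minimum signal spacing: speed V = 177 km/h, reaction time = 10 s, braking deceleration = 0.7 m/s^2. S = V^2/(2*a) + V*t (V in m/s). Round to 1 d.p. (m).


V = 177 / 3.6 = 49.1667 m/s
Braking distance = 49.1667^2 / (2*0.7) = 1726.6865 m
Sighting distance = 49.1667 * 10 = 491.6667 m
S = 1726.6865 + 491.6667 = 2218.4 m

2218.4


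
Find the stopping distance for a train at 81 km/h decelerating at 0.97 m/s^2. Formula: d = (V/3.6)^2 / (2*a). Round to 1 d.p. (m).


Convert speed: V = 81 / 3.6 = 22.5 m/s
V^2 = 506.25
d = 506.25 / (2 * 0.97)
d = 506.25 / 1.94
d = 261.0 m

261.0


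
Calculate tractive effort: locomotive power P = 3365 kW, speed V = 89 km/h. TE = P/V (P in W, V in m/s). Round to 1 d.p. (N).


Convert: P = 3365 kW = 3365000 W
V = 89 / 3.6 = 24.7222 m/s
TE = 3365000 / 24.7222
TE = 136112.4 N

136112.4


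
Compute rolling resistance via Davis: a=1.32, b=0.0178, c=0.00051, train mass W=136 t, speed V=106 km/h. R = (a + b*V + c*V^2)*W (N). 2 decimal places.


b*V = 0.0178 * 106 = 1.8868
c*V^2 = 0.00051 * 11236 = 5.73036
R_per_t = 1.32 + 1.8868 + 5.73036 = 8.93716 N/t
R_total = 8.93716 * 136 = 1215.45 N

1215.45


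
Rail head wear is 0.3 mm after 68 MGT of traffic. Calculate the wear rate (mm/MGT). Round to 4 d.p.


Wear rate = total wear / cumulative tonnage
Rate = 0.3 / 68
Rate = 0.0044 mm/MGT

0.0044


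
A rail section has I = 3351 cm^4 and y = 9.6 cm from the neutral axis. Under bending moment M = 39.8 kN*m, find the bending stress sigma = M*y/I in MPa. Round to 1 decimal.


Convert units:
M = 39.8 kN*m = 39800000 N*mm
y = 9.6 cm = 96 mm
I = 3351 cm^4 = 33510000 mm^4
sigma = 39800000 * 96 / 33510000
sigma = 114.0 MPa

114.0


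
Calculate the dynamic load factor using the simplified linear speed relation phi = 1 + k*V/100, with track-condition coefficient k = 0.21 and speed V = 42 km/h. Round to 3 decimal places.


phi = 1 + k * V / 100
phi = 1 + 0.21 * 42 / 100
phi = 1 + 0.0882
phi = 1.088

1.088


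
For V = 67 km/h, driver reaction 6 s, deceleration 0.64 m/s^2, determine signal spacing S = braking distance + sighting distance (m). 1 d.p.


V = 67 / 3.6 = 18.6111 m/s
Braking distance = 18.6111^2 / (2*0.64) = 270.6043 m
Sighting distance = 18.6111 * 6 = 111.6667 m
S = 270.6043 + 111.6667 = 382.3 m

382.3


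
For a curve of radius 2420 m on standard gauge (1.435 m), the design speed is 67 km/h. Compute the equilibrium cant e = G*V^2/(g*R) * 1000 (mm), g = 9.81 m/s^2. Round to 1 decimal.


Convert speed: V = 67 / 3.6 = 18.6111 m/s
Apply formula: e = 1.435 * 18.6111^2 / (9.81 * 2420)
e = 1.435 * 346.3735 / 23740.2
e = 0.020937 m = 20.9 mm

20.9


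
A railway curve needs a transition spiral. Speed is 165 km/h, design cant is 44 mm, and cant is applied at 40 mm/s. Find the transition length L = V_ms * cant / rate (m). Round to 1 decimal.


Convert speed: V = 165 / 3.6 = 45.8333 m/s
L = 45.8333 * 44 / 40
L = 2016.6667 / 40
L = 50.4 m

50.4


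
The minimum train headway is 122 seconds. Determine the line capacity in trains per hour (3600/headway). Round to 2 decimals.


Capacity = 3600 / headway
Capacity = 3600 / 122
Capacity = 29.51 trains/hour

29.51


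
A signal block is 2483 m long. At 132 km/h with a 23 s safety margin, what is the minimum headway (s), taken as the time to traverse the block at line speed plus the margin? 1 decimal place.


V = 132 / 3.6 = 36.6667 m/s
Block traversal time = 2483 / 36.6667 = 67.7182 s
Headway = 67.7182 + 23
Headway = 90.7 s

90.7


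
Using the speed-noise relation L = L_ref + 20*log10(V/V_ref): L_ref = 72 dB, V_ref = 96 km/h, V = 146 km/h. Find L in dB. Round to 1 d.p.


V/V_ref = 146 / 96 = 1.520833
log10(1.520833) = 0.182082
20 * 0.182082 = 3.6416
L = 72 + 3.6416 = 75.6 dB

75.6


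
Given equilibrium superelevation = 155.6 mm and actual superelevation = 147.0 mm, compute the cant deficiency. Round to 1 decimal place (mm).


Cant deficiency = equilibrium cant - actual cant
CD = 155.6 - 147.0
CD = 8.6 mm

8.6


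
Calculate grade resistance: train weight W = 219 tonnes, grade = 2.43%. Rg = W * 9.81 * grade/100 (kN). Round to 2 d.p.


Rg = W * 9.81 * grade / 100
Rg = 219 * 9.81 * 2.43 / 100
Rg = 2148.39 * 0.0243
Rg = 52.21 kN

52.21


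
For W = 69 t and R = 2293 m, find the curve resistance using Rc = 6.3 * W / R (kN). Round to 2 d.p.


Rc = 6.3 * W / R
Rc = 6.3 * 69 / 2293
Rc = 434.7 / 2293
Rc = 0.19 kN

0.19


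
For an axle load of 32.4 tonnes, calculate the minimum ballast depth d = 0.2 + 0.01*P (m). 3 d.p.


d = 0.2 + 0.01 * 32.4
d = 0.2 + 0.324
d = 0.524 m

0.524


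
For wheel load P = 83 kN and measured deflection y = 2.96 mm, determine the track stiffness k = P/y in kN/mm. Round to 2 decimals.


Track stiffness k = P / y
k = 83 / 2.96
k = 28.04 kN/mm

28.04


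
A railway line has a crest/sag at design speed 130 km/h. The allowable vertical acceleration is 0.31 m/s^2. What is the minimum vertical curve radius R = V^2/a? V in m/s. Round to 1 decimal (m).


Convert speed: V = 130 / 3.6 = 36.1111 m/s
V^2 = 1304.0123 m^2/s^2
R_v = 1304.0123 / 0.31
R_v = 4206.5 m

4206.5


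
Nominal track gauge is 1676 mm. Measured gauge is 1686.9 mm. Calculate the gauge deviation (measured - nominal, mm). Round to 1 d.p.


Deviation = measured - nominal
Deviation = 1686.9 - 1676
Deviation = 10.9 mm

10.9


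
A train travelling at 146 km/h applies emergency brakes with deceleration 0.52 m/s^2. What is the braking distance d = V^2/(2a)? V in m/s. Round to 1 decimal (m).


Convert speed: V = 146 / 3.6 = 40.5556 m/s
V^2 = 1644.7531
d = 1644.7531 / (2 * 0.52)
d = 1644.7531 / 1.04
d = 1581.5 m

1581.5


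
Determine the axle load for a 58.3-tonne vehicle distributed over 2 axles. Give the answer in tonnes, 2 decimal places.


Load per axle = total weight / number of axles
Load = 58.3 / 2
Load = 29.15 tonnes

29.15


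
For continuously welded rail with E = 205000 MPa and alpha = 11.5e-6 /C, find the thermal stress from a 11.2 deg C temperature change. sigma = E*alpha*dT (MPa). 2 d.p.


sigma = E * alpha * dT
sigma = 205000 * 11.5e-6 * 11.2
sigma = 2.3575 * 11.2
sigma = 26.40 MPa

26.40


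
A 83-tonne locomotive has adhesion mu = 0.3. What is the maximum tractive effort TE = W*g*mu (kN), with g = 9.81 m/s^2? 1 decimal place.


TE_max = W * g * mu
TE_max = 83 * 9.81 * 0.3
TE_max = 814.23 * 0.3
TE_max = 244.3 kN

244.3


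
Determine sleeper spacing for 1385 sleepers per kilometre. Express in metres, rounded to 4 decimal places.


Spacing = 1000 m / number of sleepers
Spacing = 1000 / 1385
Spacing = 0.7220 m

0.7220


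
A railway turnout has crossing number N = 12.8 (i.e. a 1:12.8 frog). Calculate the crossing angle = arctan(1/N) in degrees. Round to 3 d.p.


1/N = 1/12.8 = 0.078125
angle = arctan(0.078125) = 0.077967 rad
angle = 0.077967 * 180/pi = 4.467 degrees

4.467


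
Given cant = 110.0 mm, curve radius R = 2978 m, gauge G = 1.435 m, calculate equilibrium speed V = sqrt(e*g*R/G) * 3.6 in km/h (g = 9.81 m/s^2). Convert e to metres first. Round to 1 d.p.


Convert cant: e = 110.0 mm = 0.1100 m
V_ms = sqrt(0.1100 * 9.81 * 2978 / 1.435)
V_ms = sqrt(2239.414495) = 47.3225 m/s
V = 47.3225 * 3.6 = 170.4 km/h

170.4


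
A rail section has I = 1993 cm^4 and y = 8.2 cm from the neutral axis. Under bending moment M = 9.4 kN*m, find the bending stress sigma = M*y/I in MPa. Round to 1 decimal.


Convert units:
M = 9.4 kN*m = 9400000 N*mm
y = 8.2 cm = 82 mm
I = 1993 cm^4 = 19930000 mm^4
sigma = 9400000 * 82 / 19930000
sigma = 38.7 MPa

38.7


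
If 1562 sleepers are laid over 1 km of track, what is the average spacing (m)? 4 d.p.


Spacing = 1000 m / number of sleepers
Spacing = 1000 / 1562
Spacing = 0.6402 m

0.6402


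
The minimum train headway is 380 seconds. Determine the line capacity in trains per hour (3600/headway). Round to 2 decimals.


Capacity = 3600 / headway
Capacity = 3600 / 380
Capacity = 9.47 trains/hour

9.47


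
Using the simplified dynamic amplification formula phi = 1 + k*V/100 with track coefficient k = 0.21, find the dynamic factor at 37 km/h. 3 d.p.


phi = 1 + k * V / 100
phi = 1 + 0.21 * 37 / 100
phi = 1 + 0.0777
phi = 1.078

1.078


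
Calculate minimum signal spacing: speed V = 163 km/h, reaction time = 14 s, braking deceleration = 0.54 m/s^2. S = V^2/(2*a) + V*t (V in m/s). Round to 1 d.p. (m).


V = 163 / 3.6 = 45.2778 m/s
Braking distance = 45.2778^2 / (2*0.54) = 1898.2196 m
Sighting distance = 45.2778 * 14 = 633.8889 m
S = 1898.2196 + 633.8889 = 2532.1 m

2532.1


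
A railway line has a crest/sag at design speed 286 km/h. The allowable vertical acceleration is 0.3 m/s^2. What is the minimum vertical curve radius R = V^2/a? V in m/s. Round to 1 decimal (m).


Convert speed: V = 286 / 3.6 = 79.4444 m/s
V^2 = 6311.4198 m^2/s^2
R_v = 6311.4198 / 0.3
R_v = 21038.1 m

21038.1


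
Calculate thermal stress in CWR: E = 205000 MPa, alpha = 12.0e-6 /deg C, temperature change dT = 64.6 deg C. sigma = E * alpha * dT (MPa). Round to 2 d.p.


sigma = E * alpha * dT
sigma = 205000 * 12.0e-6 * 64.6
sigma = 2.46 * 64.6
sigma = 158.92 MPa

158.92


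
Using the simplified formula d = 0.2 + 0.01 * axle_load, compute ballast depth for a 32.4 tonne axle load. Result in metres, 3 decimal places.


d = 0.2 + 0.01 * 32.4
d = 0.2 + 0.324
d = 0.524 m

0.524


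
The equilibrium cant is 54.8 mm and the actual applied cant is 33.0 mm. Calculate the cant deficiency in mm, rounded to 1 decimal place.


Cant deficiency = equilibrium cant - actual cant
CD = 54.8 - 33.0
CD = 21.8 mm

21.8


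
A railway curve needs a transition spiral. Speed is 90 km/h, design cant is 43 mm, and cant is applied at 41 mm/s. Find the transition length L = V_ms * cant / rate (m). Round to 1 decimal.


Convert speed: V = 90 / 3.6 = 25.0 m/s
L = 25.0 * 43 / 41
L = 1075.0 / 41
L = 26.2 m

26.2


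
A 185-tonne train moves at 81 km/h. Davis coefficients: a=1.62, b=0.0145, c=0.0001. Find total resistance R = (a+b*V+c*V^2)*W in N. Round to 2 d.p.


b*V = 0.0145 * 81 = 1.1745
c*V^2 = 0.0001 * 6561 = 0.6561
R_per_t = 1.62 + 1.1745 + 0.6561 = 3.4506 N/t
R_total = 3.4506 * 185 = 638.36 N

638.36


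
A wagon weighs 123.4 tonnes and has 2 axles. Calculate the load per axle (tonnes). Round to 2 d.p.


Load per axle = total weight / number of axles
Load = 123.4 / 2
Load = 61.70 tonnes

61.70


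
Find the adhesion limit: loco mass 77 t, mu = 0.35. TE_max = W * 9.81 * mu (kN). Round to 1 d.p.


TE_max = W * g * mu
TE_max = 77 * 9.81 * 0.35
TE_max = 755.37 * 0.35
TE_max = 264.4 kN

264.4


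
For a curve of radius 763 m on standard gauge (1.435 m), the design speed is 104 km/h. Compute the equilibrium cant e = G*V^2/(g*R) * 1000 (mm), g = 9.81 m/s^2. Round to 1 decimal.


Convert speed: V = 104 / 3.6 = 28.8889 m/s
Apply formula: e = 1.435 * 28.8889^2 / (9.81 * 763)
e = 1.435 * 834.5679 / 7485.03
e = 0.16 m = 160.0 mm

160.0


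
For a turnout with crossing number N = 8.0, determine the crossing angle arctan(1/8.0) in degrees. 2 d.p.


1/N = 1/8.0 = 0.125
angle = arctan(0.125) = 0.124355 rad
angle = 0.124355 * 180/pi = 7.13 degrees

7.13


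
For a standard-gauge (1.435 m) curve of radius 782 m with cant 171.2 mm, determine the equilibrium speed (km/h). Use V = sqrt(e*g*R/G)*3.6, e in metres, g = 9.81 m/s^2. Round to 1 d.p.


Convert cant: e = 171.2 mm = 0.1712 m
V_ms = sqrt(0.1712 * 9.81 * 782 / 1.435)
V_ms = sqrt(915.224463) = 30.2527 m/s
V = 30.2527 * 3.6 = 108.9 km/h

108.9


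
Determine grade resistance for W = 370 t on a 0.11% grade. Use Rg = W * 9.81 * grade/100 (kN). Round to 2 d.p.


Rg = W * 9.81 * grade / 100
Rg = 370 * 9.81 * 0.11 / 100
Rg = 3629.7 * 0.0011
Rg = 3.99 kN

3.99


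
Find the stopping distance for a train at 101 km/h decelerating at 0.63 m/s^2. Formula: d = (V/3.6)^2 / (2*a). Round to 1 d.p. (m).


Convert speed: V = 101 / 3.6 = 28.0556 m/s
V^2 = 787.1142
d = 787.1142 / (2 * 0.63)
d = 787.1142 / 1.26
d = 624.7 m

624.7


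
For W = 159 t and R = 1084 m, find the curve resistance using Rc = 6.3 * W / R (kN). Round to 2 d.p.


Rc = 6.3 * W / R
Rc = 6.3 * 159 / 1084
Rc = 1001.7 / 1084
Rc = 0.92 kN

0.92


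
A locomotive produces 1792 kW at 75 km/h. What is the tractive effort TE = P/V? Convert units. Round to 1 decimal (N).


Convert: P = 1792 kW = 1792000 W
V = 75 / 3.6 = 20.8333 m/s
TE = 1792000 / 20.8333
TE = 86016.0 N

86016.0


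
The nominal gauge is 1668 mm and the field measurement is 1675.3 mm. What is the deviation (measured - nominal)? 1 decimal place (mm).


Deviation = measured - nominal
Deviation = 1675.3 - 1668
Deviation = 7.3 mm

7.3


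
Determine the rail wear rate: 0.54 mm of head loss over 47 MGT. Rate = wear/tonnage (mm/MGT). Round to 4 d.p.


Wear rate = total wear / cumulative tonnage
Rate = 0.54 / 47
Rate = 0.0115 mm/MGT

0.0115


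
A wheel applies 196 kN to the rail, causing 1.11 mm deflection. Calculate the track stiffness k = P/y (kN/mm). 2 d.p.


Track stiffness k = P / y
k = 196 / 1.11
k = 176.58 kN/mm

176.58


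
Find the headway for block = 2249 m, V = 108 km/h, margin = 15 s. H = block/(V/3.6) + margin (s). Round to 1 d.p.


V = 108 / 3.6 = 30.0 m/s
Block traversal time = 2249 / 30.0 = 74.9667 s
Headway = 74.9667 + 15
Headway = 90.0 s

90.0


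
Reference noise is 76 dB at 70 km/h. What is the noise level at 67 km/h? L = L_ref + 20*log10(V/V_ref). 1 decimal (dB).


V/V_ref = 67 / 70 = 0.957143
log10(0.957143) = -0.019023
20 * -0.019023 = -0.3805
L = 76 + -0.3805 = 75.6 dB

75.6


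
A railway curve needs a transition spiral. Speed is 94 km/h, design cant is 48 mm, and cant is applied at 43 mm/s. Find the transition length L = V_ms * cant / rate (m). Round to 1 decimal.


Convert speed: V = 94 / 3.6 = 26.1111 m/s
L = 26.1111 * 48 / 43
L = 1253.3333 / 43
L = 29.1 m

29.1


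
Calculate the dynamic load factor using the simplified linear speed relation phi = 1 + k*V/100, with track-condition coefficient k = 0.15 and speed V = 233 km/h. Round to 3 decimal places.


phi = 1 + k * V / 100
phi = 1 + 0.15 * 233 / 100
phi = 1 + 0.3495
phi = 1.350

1.350


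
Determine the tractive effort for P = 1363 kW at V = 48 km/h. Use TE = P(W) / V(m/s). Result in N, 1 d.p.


Convert: P = 1363 kW = 1363000 W
V = 48 / 3.6 = 13.3333 m/s
TE = 1363000 / 13.3333
TE = 102225.0 N

102225.0


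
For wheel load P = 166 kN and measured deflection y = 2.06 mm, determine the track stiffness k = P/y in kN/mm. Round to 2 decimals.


Track stiffness k = P / y
k = 166 / 2.06
k = 80.58 kN/mm

80.58


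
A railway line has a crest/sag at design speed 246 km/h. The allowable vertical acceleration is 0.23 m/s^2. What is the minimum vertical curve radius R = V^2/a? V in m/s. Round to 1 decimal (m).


Convert speed: V = 246 / 3.6 = 68.3333 m/s
V^2 = 4669.4444 m^2/s^2
R_v = 4669.4444 / 0.23
R_v = 20301.9 m

20301.9


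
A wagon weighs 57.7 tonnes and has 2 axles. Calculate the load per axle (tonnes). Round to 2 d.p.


Load per axle = total weight / number of axles
Load = 57.7 / 2
Load = 28.85 tonnes

28.85


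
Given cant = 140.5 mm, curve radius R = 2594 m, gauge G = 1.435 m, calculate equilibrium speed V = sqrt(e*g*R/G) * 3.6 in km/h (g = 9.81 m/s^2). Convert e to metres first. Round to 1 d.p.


Convert cant: e = 140.5 mm = 0.1405 m
V_ms = sqrt(0.1405 * 9.81 * 2594 / 1.435)
V_ms = sqrt(2491.514404) = 49.9151 m/s
V = 49.9151 * 3.6 = 179.7 km/h

179.7


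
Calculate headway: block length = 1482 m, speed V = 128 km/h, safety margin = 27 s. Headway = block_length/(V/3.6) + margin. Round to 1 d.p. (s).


V = 128 / 3.6 = 35.5556 m/s
Block traversal time = 1482 / 35.5556 = 41.6812 s
Headway = 41.6812 + 27
Headway = 68.7 s

68.7


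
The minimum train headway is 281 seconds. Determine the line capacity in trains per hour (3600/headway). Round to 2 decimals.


Capacity = 3600 / headway
Capacity = 3600 / 281
Capacity = 12.81 trains/hour

12.81


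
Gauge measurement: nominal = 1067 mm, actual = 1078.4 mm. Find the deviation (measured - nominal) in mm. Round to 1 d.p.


Deviation = measured - nominal
Deviation = 1078.4 - 1067
Deviation = 11.4 mm

11.4


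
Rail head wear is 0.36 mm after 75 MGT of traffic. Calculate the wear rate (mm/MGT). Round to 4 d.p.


Wear rate = total wear / cumulative tonnage
Rate = 0.36 / 75
Rate = 0.0048 mm/MGT

0.0048


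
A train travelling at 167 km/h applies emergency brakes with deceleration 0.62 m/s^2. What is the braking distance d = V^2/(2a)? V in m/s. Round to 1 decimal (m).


Convert speed: V = 167 / 3.6 = 46.3889 m/s
V^2 = 2151.929
d = 2151.929 / (2 * 0.62)
d = 2151.929 / 1.24
d = 1735.4 m

1735.4


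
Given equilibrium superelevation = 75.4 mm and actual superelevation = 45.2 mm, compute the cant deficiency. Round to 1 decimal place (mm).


Cant deficiency = equilibrium cant - actual cant
CD = 75.4 - 45.2
CD = 30.2 mm

30.2


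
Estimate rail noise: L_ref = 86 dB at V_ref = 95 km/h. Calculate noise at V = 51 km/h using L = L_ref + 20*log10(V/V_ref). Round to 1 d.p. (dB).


V/V_ref = 51 / 95 = 0.536842
log10(0.536842) = -0.270153
20 * -0.270153 = -5.4031
L = 86 + -5.4031 = 80.6 dB

80.6


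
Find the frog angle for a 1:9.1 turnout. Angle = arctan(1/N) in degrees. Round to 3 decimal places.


1/N = 1/9.1 = 0.10989
angle = arctan(0.10989) = 0.109451 rad
angle = 0.109451 * 180/pi = 6.271 degrees

6.271


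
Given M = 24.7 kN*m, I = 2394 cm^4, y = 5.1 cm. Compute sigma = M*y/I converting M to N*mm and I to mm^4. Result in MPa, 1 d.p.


Convert units:
M = 24.7 kN*m = 24700000 N*mm
y = 5.1 cm = 51 mm
I = 2394 cm^4 = 23940000 mm^4
sigma = 24700000 * 51 / 23940000
sigma = 52.6 MPa

52.6


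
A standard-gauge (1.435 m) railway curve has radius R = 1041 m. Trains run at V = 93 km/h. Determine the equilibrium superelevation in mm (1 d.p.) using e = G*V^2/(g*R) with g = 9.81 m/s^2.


Convert speed: V = 93 / 3.6 = 25.8333 m/s
Apply formula: e = 1.435 * 25.8333^2 / (9.81 * 1041)
e = 1.435 * 667.3611 / 10212.21
e = 0.093776 m = 93.8 mm

93.8


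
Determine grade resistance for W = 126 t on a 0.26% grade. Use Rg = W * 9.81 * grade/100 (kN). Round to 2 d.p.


Rg = W * 9.81 * grade / 100
Rg = 126 * 9.81 * 0.26 / 100
Rg = 1236.06 * 0.0026
Rg = 3.21 kN

3.21


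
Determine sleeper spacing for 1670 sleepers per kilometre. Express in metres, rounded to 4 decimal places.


Spacing = 1000 m / number of sleepers
Spacing = 1000 / 1670
Spacing = 0.5988 m

0.5988


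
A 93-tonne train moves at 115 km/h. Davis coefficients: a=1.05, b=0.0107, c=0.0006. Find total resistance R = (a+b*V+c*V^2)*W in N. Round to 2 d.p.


b*V = 0.0107 * 115 = 1.2305
c*V^2 = 0.0006 * 13225 = 7.935
R_per_t = 1.05 + 1.2305 + 7.935 = 10.2155 N/t
R_total = 10.2155 * 93 = 950.04 N

950.04


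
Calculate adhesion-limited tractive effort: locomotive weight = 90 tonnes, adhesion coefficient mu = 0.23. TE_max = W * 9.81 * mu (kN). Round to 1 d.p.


TE_max = W * g * mu
TE_max = 90 * 9.81 * 0.23
TE_max = 882.9 * 0.23
TE_max = 203.1 kN

203.1


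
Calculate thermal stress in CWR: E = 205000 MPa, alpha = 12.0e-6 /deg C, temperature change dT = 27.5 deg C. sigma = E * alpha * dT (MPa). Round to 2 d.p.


sigma = E * alpha * dT
sigma = 205000 * 12.0e-6 * 27.5
sigma = 2.46 * 27.5
sigma = 67.65 MPa

67.65


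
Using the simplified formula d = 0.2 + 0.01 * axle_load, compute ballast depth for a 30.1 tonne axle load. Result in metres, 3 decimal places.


d = 0.2 + 0.01 * 30.1
d = 0.2 + 0.301
d = 0.501 m

0.501


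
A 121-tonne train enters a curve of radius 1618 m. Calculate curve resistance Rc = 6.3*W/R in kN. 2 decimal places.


Rc = 6.3 * W / R
Rc = 6.3 * 121 / 1618
Rc = 762.3 / 1618
Rc = 0.47 kN

0.47


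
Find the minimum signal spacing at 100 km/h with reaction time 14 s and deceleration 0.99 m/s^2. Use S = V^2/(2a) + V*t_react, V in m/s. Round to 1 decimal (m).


V = 100 / 3.6 = 27.7778 m/s
Braking distance = 27.7778^2 / (2*0.99) = 389.6995 m
Sighting distance = 27.7778 * 14 = 388.8889 m
S = 389.6995 + 388.8889 = 778.6 m

778.6


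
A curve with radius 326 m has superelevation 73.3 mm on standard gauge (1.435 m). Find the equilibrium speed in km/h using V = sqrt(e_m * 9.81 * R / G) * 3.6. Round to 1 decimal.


Convert cant: e = 73.3 mm = 0.0733 m
V_ms = sqrt(0.0733 * 9.81 * 326 / 1.435)
V_ms = sqrt(163.357351) = 12.7811 m/s
V = 12.7811 * 3.6 = 46.0 km/h

46.0


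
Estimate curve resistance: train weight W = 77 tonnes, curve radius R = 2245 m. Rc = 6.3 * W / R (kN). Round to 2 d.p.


Rc = 6.3 * W / R
Rc = 6.3 * 77 / 2245
Rc = 485.1 / 2245
Rc = 0.22 kN

0.22


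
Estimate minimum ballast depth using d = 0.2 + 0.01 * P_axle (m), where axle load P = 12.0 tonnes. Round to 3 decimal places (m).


d = 0.2 + 0.01 * 12.0
d = 0.2 + 0.12
d = 0.320 m

0.320


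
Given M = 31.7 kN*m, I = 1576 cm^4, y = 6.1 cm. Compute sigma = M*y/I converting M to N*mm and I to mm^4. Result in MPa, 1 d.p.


Convert units:
M = 31.7 kN*m = 31700000 N*mm
y = 6.1 cm = 61 mm
I = 1576 cm^4 = 15760000 mm^4
sigma = 31700000 * 61 / 15760000
sigma = 122.7 MPa

122.7


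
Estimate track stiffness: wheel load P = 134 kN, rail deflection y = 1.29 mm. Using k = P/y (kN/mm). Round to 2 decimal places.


Track stiffness k = P / y
k = 134 / 1.29
k = 103.88 kN/mm

103.88


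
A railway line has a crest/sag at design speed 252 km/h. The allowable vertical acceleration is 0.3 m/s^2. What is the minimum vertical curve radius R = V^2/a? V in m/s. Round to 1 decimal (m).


Convert speed: V = 252 / 3.6 = 70.0 m/s
V^2 = 4900.0 m^2/s^2
R_v = 4900.0 / 0.3
R_v = 16333.3 m

16333.3


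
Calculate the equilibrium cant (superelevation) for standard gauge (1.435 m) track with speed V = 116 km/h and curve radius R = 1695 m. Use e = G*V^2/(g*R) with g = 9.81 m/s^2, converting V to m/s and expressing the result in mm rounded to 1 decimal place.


Convert speed: V = 116 / 3.6 = 32.2222 m/s
Apply formula: e = 1.435 * 32.2222^2 / (9.81 * 1695)
e = 1.435 * 1038.2716 / 16627.95
e = 0.089603 m = 89.6 mm

89.6


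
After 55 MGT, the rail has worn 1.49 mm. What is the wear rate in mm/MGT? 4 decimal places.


Wear rate = total wear / cumulative tonnage
Rate = 1.49 / 55
Rate = 0.0271 mm/MGT

0.0271


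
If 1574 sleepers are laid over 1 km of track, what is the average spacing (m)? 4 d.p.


Spacing = 1000 m / number of sleepers
Spacing = 1000 / 1574
Spacing = 0.6353 m

0.6353


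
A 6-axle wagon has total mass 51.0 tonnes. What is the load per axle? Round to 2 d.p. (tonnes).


Load per axle = total weight / number of axles
Load = 51.0 / 6
Load = 8.50 tonnes

8.50


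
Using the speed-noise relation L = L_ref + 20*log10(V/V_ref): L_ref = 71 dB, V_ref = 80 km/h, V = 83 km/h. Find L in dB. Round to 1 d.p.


V/V_ref = 83 / 80 = 1.0375
log10(1.0375) = 0.015988
20 * 0.015988 = 0.3198
L = 71 + 0.3198 = 71.3 dB

71.3


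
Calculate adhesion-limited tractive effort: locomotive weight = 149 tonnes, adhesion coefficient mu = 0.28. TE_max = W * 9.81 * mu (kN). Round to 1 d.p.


TE_max = W * g * mu
TE_max = 149 * 9.81 * 0.28
TE_max = 1461.69 * 0.28
TE_max = 409.3 kN

409.3


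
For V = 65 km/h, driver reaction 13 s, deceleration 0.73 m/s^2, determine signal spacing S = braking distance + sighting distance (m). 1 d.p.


V = 65 / 3.6 = 18.0556 m/s
Braking distance = 18.0556^2 / (2*0.73) = 223.2898 m
Sighting distance = 18.0556 * 13 = 234.7222 m
S = 223.2898 + 234.7222 = 458.0 m

458.0


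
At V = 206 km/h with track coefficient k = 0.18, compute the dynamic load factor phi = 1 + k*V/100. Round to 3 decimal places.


phi = 1 + k * V / 100
phi = 1 + 0.18 * 206 / 100
phi = 1 + 0.3708
phi = 1.371

1.371


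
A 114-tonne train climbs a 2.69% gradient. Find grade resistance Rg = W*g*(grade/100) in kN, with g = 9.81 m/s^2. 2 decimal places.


Rg = W * 9.81 * grade / 100
Rg = 114 * 9.81 * 2.69 / 100
Rg = 1118.34 * 0.0269
Rg = 30.08 kN

30.08


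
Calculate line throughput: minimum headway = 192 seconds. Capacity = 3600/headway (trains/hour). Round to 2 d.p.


Capacity = 3600 / headway
Capacity = 3600 / 192
Capacity = 18.75 trains/hour

18.75


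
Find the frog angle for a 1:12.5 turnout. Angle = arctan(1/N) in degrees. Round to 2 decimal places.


1/N = 1/12.5 = 0.08
angle = arctan(0.08) = 0.07983 rad
angle = 0.07983 * 180/pi = 4.57 degrees

4.57


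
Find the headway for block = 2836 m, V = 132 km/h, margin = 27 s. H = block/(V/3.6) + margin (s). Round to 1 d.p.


V = 132 / 3.6 = 36.6667 m/s
Block traversal time = 2836 / 36.6667 = 77.3455 s
Headway = 77.3455 + 27
Headway = 104.3 s

104.3


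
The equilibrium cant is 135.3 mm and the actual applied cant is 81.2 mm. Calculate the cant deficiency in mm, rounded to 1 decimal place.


Cant deficiency = equilibrium cant - actual cant
CD = 135.3 - 81.2
CD = 54.1 mm

54.1


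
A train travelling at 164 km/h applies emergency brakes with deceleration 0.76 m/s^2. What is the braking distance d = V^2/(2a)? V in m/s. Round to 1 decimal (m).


Convert speed: V = 164 / 3.6 = 45.5556 m/s
V^2 = 2075.3086
d = 2075.3086 / (2 * 0.76)
d = 2075.3086 / 1.52
d = 1365.3 m

1365.3


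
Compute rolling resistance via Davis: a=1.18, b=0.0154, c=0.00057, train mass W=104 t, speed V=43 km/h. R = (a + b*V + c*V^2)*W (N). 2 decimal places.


b*V = 0.0154 * 43 = 0.6622
c*V^2 = 0.00057 * 1849 = 1.05393
R_per_t = 1.18 + 0.6622 + 1.05393 = 2.89613 N/t
R_total = 2.89613 * 104 = 301.20 N

301.20


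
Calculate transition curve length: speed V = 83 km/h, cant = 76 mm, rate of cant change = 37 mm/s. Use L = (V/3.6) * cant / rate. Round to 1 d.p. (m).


Convert speed: V = 83 / 3.6 = 23.0556 m/s
L = 23.0556 * 76 / 37
L = 1752.2222 / 37
L = 47.4 m

47.4


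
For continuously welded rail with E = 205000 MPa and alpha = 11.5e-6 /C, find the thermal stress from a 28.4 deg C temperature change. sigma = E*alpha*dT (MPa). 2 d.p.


sigma = E * alpha * dT
sigma = 205000 * 11.5e-6 * 28.4
sigma = 2.3575 * 28.4
sigma = 66.95 MPa

66.95


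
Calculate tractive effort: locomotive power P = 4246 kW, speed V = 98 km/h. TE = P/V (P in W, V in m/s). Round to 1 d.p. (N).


Convert: P = 4246 kW = 4246000 W
V = 98 / 3.6 = 27.2222 m/s
TE = 4246000 / 27.2222
TE = 155975.5 N

155975.5


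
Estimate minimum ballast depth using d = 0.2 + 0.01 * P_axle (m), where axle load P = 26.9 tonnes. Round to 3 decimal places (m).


d = 0.2 + 0.01 * 26.9
d = 0.2 + 0.269
d = 0.469 m

0.469


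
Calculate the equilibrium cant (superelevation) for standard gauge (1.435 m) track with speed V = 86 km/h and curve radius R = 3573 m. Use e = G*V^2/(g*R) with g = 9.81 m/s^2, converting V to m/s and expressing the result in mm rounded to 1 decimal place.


Convert speed: V = 86 / 3.6 = 23.8889 m/s
Apply formula: e = 1.435 * 23.8889^2 / (9.81 * 3573)
e = 1.435 * 570.679 / 35051.13
e = 0.023364 m = 23.4 mm

23.4


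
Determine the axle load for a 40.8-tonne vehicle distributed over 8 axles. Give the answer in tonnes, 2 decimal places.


Load per axle = total weight / number of axles
Load = 40.8 / 8
Load = 5.10 tonnes

5.10


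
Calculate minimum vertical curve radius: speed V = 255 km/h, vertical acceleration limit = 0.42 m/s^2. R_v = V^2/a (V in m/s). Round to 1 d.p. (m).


Convert speed: V = 255 / 3.6 = 70.8333 m/s
V^2 = 5017.3611 m^2/s^2
R_v = 5017.3611 / 0.42
R_v = 11946.1 m

11946.1


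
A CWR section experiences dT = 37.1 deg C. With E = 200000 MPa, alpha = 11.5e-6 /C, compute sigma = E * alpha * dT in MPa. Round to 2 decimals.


sigma = E * alpha * dT
sigma = 200000 * 11.5e-6 * 37.1
sigma = 2.3 * 37.1
sigma = 85.33 MPa

85.33


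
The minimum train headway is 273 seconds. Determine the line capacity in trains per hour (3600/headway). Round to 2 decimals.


Capacity = 3600 / headway
Capacity = 3600 / 273
Capacity = 13.19 trains/hour

13.19


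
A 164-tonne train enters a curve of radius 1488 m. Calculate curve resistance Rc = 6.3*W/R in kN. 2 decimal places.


Rc = 6.3 * W / R
Rc = 6.3 * 164 / 1488
Rc = 1033.2 / 1488
Rc = 0.69 kN

0.69


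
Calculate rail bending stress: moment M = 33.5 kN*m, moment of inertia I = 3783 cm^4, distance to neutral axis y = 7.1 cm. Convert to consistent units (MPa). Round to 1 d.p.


Convert units:
M = 33.5 kN*m = 33500000 N*mm
y = 7.1 cm = 71 mm
I = 3783 cm^4 = 37830000 mm^4
sigma = 33500000 * 71 / 37830000
sigma = 62.9 MPa

62.9


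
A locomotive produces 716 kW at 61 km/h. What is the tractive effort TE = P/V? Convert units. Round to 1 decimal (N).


Convert: P = 716 kW = 716000 W
V = 61 / 3.6 = 16.9444 m/s
TE = 716000 / 16.9444
TE = 42255.7 N

42255.7


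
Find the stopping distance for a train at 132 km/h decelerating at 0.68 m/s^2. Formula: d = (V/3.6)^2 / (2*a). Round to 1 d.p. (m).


Convert speed: V = 132 / 3.6 = 36.6667 m/s
V^2 = 1344.4444
d = 1344.4444 / (2 * 0.68)
d = 1344.4444 / 1.36
d = 988.6 m

988.6


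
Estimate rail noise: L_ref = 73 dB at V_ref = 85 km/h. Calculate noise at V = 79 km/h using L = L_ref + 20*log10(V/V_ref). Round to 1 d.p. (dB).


V/V_ref = 79 / 85 = 0.929412
log10(0.929412) = -0.031792
20 * -0.031792 = -0.6358
L = 73 + -0.6358 = 72.4 dB

72.4


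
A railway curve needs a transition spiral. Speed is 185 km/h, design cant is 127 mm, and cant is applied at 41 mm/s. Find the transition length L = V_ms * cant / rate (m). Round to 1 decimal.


Convert speed: V = 185 / 3.6 = 51.3889 m/s
L = 51.3889 * 127 / 41
L = 6526.3889 / 41
L = 159.2 m

159.2


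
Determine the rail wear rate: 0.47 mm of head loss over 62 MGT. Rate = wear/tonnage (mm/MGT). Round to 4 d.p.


Wear rate = total wear / cumulative tonnage
Rate = 0.47 / 62
Rate = 0.0076 mm/MGT

0.0076


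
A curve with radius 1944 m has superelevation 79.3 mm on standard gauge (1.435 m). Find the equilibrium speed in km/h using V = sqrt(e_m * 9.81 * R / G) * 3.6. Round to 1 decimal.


Convert cant: e = 79.3 mm = 0.0793 m
V_ms = sqrt(0.0793 * 9.81 * 1944 / 1.435)
V_ms = sqrt(1053.868817) = 32.4633 m/s
V = 32.4633 * 3.6 = 116.9 km/h

116.9


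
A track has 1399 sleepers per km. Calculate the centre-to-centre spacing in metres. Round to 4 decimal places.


Spacing = 1000 m / number of sleepers
Spacing = 1000 / 1399
Spacing = 0.7148 m

0.7148


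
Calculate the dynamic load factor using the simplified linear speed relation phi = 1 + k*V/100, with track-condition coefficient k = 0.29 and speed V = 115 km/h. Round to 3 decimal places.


phi = 1 + k * V / 100
phi = 1 + 0.29 * 115 / 100
phi = 1 + 0.3335
phi = 1.334

1.334


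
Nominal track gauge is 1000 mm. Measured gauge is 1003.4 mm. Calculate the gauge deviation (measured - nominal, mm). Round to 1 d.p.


Deviation = measured - nominal
Deviation = 1003.4 - 1000
Deviation = 3.4 mm

3.4


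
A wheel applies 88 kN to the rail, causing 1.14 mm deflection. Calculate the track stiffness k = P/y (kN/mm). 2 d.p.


Track stiffness k = P / y
k = 88 / 1.14
k = 77.19 kN/mm

77.19


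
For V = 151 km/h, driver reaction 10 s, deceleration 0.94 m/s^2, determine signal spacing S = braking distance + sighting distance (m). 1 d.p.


V = 151 / 3.6 = 41.9444 m/s
Braking distance = 41.9444^2 / (2*0.94) = 935.8172 m
Sighting distance = 41.9444 * 10 = 419.4444 m
S = 935.8172 + 419.4444 = 1355.3 m

1355.3


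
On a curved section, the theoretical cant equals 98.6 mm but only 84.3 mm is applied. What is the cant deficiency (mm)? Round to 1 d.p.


Cant deficiency = equilibrium cant - actual cant
CD = 98.6 - 84.3
CD = 14.3 mm

14.3


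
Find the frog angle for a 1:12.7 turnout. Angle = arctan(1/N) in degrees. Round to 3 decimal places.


1/N = 1/12.7 = 0.07874
angle = arctan(0.07874) = 0.078578 rad
angle = 0.078578 * 180/pi = 4.502 degrees

4.502


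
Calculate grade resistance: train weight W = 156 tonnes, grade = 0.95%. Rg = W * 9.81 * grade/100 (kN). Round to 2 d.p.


Rg = W * 9.81 * grade / 100
Rg = 156 * 9.81 * 0.95 / 100
Rg = 1530.36 * 0.0095
Rg = 14.54 kN

14.54


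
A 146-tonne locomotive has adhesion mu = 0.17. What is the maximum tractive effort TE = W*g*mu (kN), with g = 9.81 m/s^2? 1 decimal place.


TE_max = W * g * mu
TE_max = 146 * 9.81 * 0.17
TE_max = 1432.26 * 0.17
TE_max = 243.5 kN

243.5


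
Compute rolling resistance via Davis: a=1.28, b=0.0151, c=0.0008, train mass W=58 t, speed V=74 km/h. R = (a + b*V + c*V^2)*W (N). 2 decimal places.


b*V = 0.0151 * 74 = 1.1174
c*V^2 = 0.0008 * 5476 = 4.3808
R_per_t = 1.28 + 1.1174 + 4.3808 = 6.7782 N/t
R_total = 6.7782 * 58 = 393.14 N

393.14


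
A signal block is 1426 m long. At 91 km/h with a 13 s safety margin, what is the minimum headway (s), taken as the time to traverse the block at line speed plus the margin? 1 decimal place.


V = 91 / 3.6 = 25.2778 m/s
Block traversal time = 1426 / 25.2778 = 56.4132 s
Headway = 56.4132 + 13
Headway = 69.4 s

69.4


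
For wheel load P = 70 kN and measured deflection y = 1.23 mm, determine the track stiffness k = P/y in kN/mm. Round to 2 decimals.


Track stiffness k = P / y
k = 70 / 1.23
k = 56.91 kN/mm

56.91


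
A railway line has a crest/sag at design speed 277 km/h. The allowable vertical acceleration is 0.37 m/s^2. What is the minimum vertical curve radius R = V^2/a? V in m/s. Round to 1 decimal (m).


Convert speed: V = 277 / 3.6 = 76.9444 m/s
V^2 = 5920.4475 m^2/s^2
R_v = 5920.4475 / 0.37
R_v = 16001.2 m

16001.2


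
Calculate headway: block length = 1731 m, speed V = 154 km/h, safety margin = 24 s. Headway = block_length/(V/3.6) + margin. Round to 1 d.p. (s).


V = 154 / 3.6 = 42.7778 m/s
Block traversal time = 1731 / 42.7778 = 40.4649 s
Headway = 40.4649 + 24
Headway = 64.5 s

64.5


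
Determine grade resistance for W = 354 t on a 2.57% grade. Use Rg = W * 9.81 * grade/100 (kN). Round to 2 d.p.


Rg = W * 9.81 * grade / 100
Rg = 354 * 9.81 * 2.57 / 100
Rg = 3472.74 * 0.0257
Rg = 89.25 kN

89.25


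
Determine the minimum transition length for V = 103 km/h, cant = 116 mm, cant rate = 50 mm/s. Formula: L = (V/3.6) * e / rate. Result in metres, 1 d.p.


Convert speed: V = 103 / 3.6 = 28.6111 m/s
L = 28.6111 * 116 / 50
L = 3318.8889 / 50
L = 66.4 m

66.4
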